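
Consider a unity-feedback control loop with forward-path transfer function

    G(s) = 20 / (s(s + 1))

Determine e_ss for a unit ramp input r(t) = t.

G(s) has one pole at the origin.
This is a Type 1 system. Kv = lim_{s→0} s·G(s) = 20/1.
e_ss = 1/Kv = 1/(20) = 1/20 ≈ 0.05000.

e_ss = 0.05000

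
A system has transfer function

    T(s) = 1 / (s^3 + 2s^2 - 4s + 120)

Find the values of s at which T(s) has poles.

The poles are the roots of the denominator s^3 + 2s^2 - 4s + 120 = 0.
Trying s = -6: the polynomial evaluates to 0, so (s + 6) is a factor.
Dividing out leaves s^2 - 4s + 20 = 0.
The quadratic formula then gives s = 2 ± 4j.

s = 2 ± 4j, -6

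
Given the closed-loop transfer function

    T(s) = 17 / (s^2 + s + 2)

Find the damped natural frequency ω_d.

Comparing s^2 + s + 2 to s^2 + 2ζωₙs + ωₙ²: ωₙ = √2 ≈ 1.414 rad/s and ζ = 1/(2·√2) ≈ 0.3536.
ζωₙ = 1/2 = 0.5, so ω_d = ωₙ√(1−ζ²) = √(ωₙ² − (ζωₙ)²) = √(2 − 0.5²) = √1.75 ≈ 1.323 rad/s.

ω_d ≈ 1.323 rad/s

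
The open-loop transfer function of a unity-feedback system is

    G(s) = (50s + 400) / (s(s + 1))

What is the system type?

The denominator has 1 factor of s at the origin (free integrator), so this is a Type 1 system.

Type 1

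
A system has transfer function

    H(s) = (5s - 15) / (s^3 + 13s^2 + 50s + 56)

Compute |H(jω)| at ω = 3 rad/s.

Substitute s = j3: numerator = -15 + j15, denominator = -61 + j123.
|H(j3)| = |-15 + j15| / |-61 + j123| = 21.213 / 137.30 ≈ 0.1545.

|H(j3)| ≈ 0.1545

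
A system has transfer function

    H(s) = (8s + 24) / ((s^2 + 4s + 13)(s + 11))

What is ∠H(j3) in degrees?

At s = j3: numerator = 24 + j24, denominator = 8 + j144.
∠H = ∠num − ∠den = 45° − (86.820°) = -41.82°.

∠H(j3) ≈ -41.82°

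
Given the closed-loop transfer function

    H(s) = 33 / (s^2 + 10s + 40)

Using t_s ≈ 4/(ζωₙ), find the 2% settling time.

Comparing s^2 + 10s + 40 to s^2 + 2ζωₙs + ωₙ²: ωₙ = √40 ≈ 6.325 rad/s and ζ = 10/(2·√40) ≈ 0.7906.
ζωₙ = 10/2 = 5, so t_s ≈ 4/(ζωₙ) = 4/5 = 0.8000 s.

t_s ≈ 0.8000 s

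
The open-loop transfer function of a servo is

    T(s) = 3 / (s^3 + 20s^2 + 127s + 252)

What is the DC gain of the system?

Set s = 0: T(0) = (3) / (252) = 1/84.

T(0) = 1/84 ≈ 0.01190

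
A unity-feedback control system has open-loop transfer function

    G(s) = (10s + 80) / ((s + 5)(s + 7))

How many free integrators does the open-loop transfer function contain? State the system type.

Type 0

The denominator has no factor of s at the origin — no free integrator — so this is a Type 0 system.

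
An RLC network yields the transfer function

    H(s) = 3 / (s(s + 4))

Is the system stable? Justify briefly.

The poles can be read from the denominator factors: s = 0, -4.
Since the simple pole(s) at s = 0 lie on the jω-axis with none in the right half-plane, the system is marginally stable.

marginally stable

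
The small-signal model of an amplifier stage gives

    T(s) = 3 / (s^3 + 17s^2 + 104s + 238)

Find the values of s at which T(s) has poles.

The poles are the roots of the denominator s^3 + 17s^2 + 104s + 238 = 0.
Trying s = -7: the polynomial evaluates to 0, so (s + 7) is a factor.
Dividing out leaves s^2 + 10s + 34 = 0.
The quadratic formula then gives s = -5 ± 3j.

s = -5 ± 3j, -7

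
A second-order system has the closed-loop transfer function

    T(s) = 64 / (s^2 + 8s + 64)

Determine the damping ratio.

ζ = 0.5

Compare the denominator to the standard form s^2 + 2ζωₙs + ωₙ².
ωₙ² = 64, so ωₙ = 8 rad/s.
2ζωₙ = 8, so ζ = 8/(2·8) = 0.5.
With ζ = 0.5 the response is underdamped.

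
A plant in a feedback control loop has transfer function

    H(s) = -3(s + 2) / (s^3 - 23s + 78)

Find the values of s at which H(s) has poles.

The poles are the roots of the denominator s^3 - 23s + 78 = 0.
Trying s = -6: the polynomial evaluates to 0, so (s + 6) is a factor.
Dividing out leaves s^2 - 6s + 13 = 0.
The quadratic formula then gives s = 3 ± 2j.

s = 3 + 2j, 3 - 2j, -6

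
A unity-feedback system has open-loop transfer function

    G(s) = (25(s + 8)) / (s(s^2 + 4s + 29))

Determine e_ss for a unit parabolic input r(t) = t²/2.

G(s) has one pole at the origin.
This is a Type 1 system; Ka = lim_{s→0} s^2·G(s) = 0, so the steady-state error for a parabola input is infinite.

e_ss = ∞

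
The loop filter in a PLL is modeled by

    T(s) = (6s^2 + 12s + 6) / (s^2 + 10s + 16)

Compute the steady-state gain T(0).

T(0) = 3/8 ≈ 0.3750

Set s = 0: T(0) = (6) / (16) = 3/8.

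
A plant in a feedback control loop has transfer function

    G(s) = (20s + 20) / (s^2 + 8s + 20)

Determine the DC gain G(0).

G(0) = 1

Set s = 0: G(0) = (20) / (20) = 1.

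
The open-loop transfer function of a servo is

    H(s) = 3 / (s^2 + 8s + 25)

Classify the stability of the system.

stable

The denominator s^2 + 8s + 25 factors as (s^2 + 8s + 25), giving poles at s = -4 ± 3j.
Since all poles lie strictly in the left half-plane, the system is stable.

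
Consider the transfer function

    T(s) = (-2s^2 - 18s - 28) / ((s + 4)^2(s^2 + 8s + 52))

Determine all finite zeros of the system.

s = -2, -7

Set the numerator to zero: -2s^2 - 18s - 28 = 0, i.e. -2·(s^2 + 9s + 14) = 0.
Factoring: (s + 2)(s + 7) = 0.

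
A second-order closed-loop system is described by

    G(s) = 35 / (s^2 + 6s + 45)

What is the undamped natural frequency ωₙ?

ωₙ ≈ 6.708 rad/s

Compare the denominator to the standard form s^2 + 2ζωₙs + ωₙ².
ωₙ² = 45, so ωₙ = √45 ≈ 6.708 rad/s.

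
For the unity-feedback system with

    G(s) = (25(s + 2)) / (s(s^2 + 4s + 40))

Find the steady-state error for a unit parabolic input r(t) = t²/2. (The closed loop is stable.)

G(s) has one pole at the origin.
This is a Type 1 system; Ka = lim_{s→0} s^2·G(s) = 0, so the steady-state error for a parabola input is infinite.

e_ss = ∞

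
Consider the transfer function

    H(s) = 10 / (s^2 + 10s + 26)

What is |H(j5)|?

|H(j5)| ≈ 0.2000

Substitute s = j5: numerator = 10, denominator = 1 + j50.
|H(j5)| = |10| / |1 + j50| = 10 / 50.010 ≈ 0.2000.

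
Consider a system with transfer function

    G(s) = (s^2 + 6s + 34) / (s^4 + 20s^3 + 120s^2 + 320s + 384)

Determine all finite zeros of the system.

Set the numerator to zero: s^2 + 6s + 34 = 0.
Factoring: (s^2 + 6s + 34) = 0.

s = -3 ± 5j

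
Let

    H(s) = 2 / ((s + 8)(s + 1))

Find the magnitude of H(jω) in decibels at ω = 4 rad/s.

|H(j4)|_dB ≈ -25.3 dB

Substitute s = j4: numerator = 2, denominator = -8 + j36.
|H(j4)| = |2| / |-8 + j36| = 2 / 36.878 ≈ 0.05423.
In decibels: 20·log₁₀(0.05423) ≈ -25.3 dB.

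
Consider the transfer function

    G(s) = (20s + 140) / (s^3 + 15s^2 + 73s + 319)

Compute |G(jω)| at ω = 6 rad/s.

Substitute s = j6: numerator = 140 + j120, denominator = -221 + j222.
|G(j6)| = |140 + j120| / |-221 + j222| = 184.39 / 313.25 ≈ 0.5886.

|G(j6)| ≈ 0.5886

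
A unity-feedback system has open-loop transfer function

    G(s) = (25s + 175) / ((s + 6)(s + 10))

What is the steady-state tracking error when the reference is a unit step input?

e_ss = 0.2553

G(s) has no poles at the origin.
This is a Type 0 system. Kp = lim_{s→0} G(s) = 175/60 = 35/12.
e_ss = 1/(1 + Kp) = 1/(1 + 35/12) = 12/47 ≈ 0.2553.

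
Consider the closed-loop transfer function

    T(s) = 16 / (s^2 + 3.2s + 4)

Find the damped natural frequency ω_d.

Comparing s^2 + 3.2s + 4 to s^2 + 2ζωₙs + ωₙ²: ωₙ = 2 rad/s and ζ = 3.2/(2·2) = 0.8.
ζωₙ = 3.2/2 = 1.6, so ω_d = ωₙ√(1−ζ²) = √(ωₙ² − (ζωₙ)²) = √(4 − 1.6²) = √1.44 = 1.200 rad/s.

ω_d = 1.200 rad/s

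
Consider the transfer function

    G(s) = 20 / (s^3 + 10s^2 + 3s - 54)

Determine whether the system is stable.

The denominator s^3 + 10s^2 + 3s - 54 factors as (s - 2)(s + 9)(s + 3), giving poles at s = 2, -9, -3.
Since the pole(s) at s = 2 lie in the right half-plane, the system is unstable.

unstable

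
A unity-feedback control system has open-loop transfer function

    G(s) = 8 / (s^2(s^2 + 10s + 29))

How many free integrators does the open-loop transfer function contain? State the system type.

The denominator has 2 factors of s at the origin (free integrators), so this is a Type 2 system.

Type 2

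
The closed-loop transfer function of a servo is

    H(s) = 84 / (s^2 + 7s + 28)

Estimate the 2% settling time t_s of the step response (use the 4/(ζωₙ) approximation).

Comparing s^2 + 7s + 28 to s^2 + 2ζωₙs + ωₙ²: ωₙ = √28 ≈ 5.292 rad/s and ζ = 7/(2·√28) ≈ 0.6614.
ζωₙ = 7/2 = 3.5, so t_s ≈ 4/(ζωₙ) = 4/3.5 ≈ 1.143 s.

t_s ≈ 1.143 s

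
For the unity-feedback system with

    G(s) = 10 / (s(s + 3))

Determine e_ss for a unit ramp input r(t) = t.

G(s) has one pole at the origin.
This is a Type 1 system. Kv = lim_{s→0} s·G(s) = 10/3.
e_ss = 1/Kv = 1/(10/3) = 3/10 ≈ 0.3000.

e_ss = 0.3000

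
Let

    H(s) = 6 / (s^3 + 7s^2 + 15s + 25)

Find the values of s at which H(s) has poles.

s = -1 + 2j, -1 - 2j, -5

The poles are the roots of the denominator s^3 + 7s^2 + 15s + 25 = 0.
Trying s = -5: the polynomial evaluates to 0, so (s + 5) is a factor.
Dividing out leaves s^2 + 2s + 5 = 0.
The quadratic formula then gives s = -1 ± 2j.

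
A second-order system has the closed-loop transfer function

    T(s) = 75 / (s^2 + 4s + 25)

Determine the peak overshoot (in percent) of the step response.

%OS ≈ 25.4%

Comparing s^2 + 4s + 25 to s^2 + 2ζωₙs + ωₙ²: ωₙ = 5 rad/s and ζ = 4/(2·5) = 0.4.
%OS = 100·exp(−πζ/√(1−ζ²)) = 100·exp(−π·0.4/√(1−0.4²)) ≈ 25.4%.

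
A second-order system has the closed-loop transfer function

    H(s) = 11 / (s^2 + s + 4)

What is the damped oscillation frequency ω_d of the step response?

ω_d ≈ 1.936 rad/s

Comparing s^2 + s + 4 to s^2 + 2ζωₙs + ωₙ²: ωₙ = 2 rad/s and ζ = 1/(2·2) = 0.25.
ζωₙ = 1/2 = 0.5, so ω_d = ωₙ√(1−ζ²) = √(ωₙ² − (ζωₙ)²) = √(4 − 0.5²) = √3.75 ≈ 1.936 rad/s.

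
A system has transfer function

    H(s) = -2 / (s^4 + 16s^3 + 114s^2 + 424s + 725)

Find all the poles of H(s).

s = -3 ± 4j, -5 ± 2j

The poles are the roots of the denominator s^4 + 16s^3 + 114s^2 + 424s + 725 = 0.
No real roots exist; factor into two real quadratics: (s^2 + 6s + 25)(s^2 + 10s + 29) = 0.
Each quadratic gives a conjugate pair via the quadratic formula.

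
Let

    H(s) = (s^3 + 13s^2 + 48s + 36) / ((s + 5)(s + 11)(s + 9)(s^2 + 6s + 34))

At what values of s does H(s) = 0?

Set the numerator to zero: s^3 + 13s^2 + 48s + 36 = 0.
Factoring: (s + 1)(s + 6)^2 = 0.

s = -1, -6, -6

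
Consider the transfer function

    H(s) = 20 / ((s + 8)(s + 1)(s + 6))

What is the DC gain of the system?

H(0) = 5/12 ≈ 0.4167

At s = 0 each factor (s + a) contributes a and each (s^2 + bs + c) contributes c.
H(0) = 20·1 / ((8) · (1) · (6)) = 20/48 = 5/12.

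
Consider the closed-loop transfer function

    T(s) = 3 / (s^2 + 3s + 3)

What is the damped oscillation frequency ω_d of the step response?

ω_d ≈ 0.8660 rad/s

Comparing s^2 + 3s + 3 to s^2 + 2ζωₙs + ωₙ²: ωₙ = √3 ≈ 1.732 rad/s and ζ = 3/(2·√3) ≈ 0.8660.
ζωₙ = 3/2 = 1.5, so ω_d = ωₙ√(1−ζ²) = √(ωₙ² − (ζωₙ)²) = √(3 − 1.5²) = √0.75 ≈ 0.8660 rad/s.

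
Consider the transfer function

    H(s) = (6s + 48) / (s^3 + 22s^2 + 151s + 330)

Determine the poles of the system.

The poles are the roots of the denominator s^3 + 22s^2 + 151s + 330 = 0.
Trying s = -6: the polynomial evaluates to 0, so (s + 6) is a factor.
Dividing out leaves s^2 + 16s + 55 = 0.
Factoring the quadratic: (s + 11)(s + 5) = 0.

s = -6, -11, -5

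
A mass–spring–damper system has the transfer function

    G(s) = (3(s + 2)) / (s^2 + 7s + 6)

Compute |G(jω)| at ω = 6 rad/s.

Substitute s = j6: numerator = 6 + j18, denominator = -30 + j42.
|G(j6)| = |6 + j18| / |-30 + j42| = 18.974 / 51.614 ≈ 0.3676.

|G(j6)| ≈ 0.3676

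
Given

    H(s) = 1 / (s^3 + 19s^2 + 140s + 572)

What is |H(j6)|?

Substitute s = j6: numerator = 1, denominator = -112 + j624.
|H(j6)| = |1| / |-112 + j624| = 1 / 633.97 ≈ 0.001577.

|H(j6)| ≈ 0.001577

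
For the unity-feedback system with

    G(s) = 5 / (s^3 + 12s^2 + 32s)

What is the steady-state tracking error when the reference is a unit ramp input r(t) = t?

e_ss = 6.400

G(s) has one pole at the origin.
This is a Type 1 system. Kv = lim_{s→0} s·G(s) = 5/32.
e_ss = 1/Kv = 1/(5/32) = 32/5 ≈ 6.400.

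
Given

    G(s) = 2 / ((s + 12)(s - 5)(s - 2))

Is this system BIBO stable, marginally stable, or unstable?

unstable

The poles can be read from the denominator factors: s = -12, 5, 2.
Since the pole(s) at s = 5, 2 lie in the right half-plane, the system is unstable.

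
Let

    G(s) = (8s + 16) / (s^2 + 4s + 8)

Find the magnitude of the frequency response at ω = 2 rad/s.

Substitute s = j2: numerator = 16 + j16, denominator = 4 + j8.
|G(j2)| = |16 + j16| / |4 + j8| = 22.627 / 8.9443 ≈ 2.530.

|G(j2)| ≈ 2.530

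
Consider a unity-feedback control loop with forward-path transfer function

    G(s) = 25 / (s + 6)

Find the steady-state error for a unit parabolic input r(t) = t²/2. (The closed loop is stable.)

G(s) has no poles at the origin.
This is a Type 0 system; Ka = lim_{s→0} s^2·G(s) = 0, so the steady-state error for a parabola input is infinite.

e_ss = ∞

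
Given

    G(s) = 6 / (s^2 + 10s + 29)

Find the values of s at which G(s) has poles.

The poles are the roots of the denominator s^2 + 10s + 29 = 0.
Using the quadratic formula: s = (-10 ± √(-16))/2 = -5 ± 2j.

s = -5 ± 2j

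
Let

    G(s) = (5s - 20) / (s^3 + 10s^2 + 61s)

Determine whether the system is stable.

marginally stable

The denominator s^3 + 10s^2 + 61s factors as s(s^2 + 10s + 61), giving poles at s = 0, -5 + 6j, -5 - 6j.
Since the simple pole(s) at s = 0 lie on the jω-axis with none in the right half-plane, the system is marginally stable.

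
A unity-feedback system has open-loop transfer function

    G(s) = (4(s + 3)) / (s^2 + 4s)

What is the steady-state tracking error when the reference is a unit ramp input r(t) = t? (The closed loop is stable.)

e_ss = 0.3333

G(s) has one pole at the origin.
This is a Type 1 system. Kv = lim_{s→0} s·G(s) = 12/4 = 3.
e_ss = 1/Kv = 1/(3) = 1/3 ≈ 0.3333.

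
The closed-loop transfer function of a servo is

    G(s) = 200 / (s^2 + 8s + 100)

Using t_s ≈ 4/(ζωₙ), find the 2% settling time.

t_s ≈ 1 s

Comparing s^2 + 8s + 100 to s^2 + 2ζωₙs + ωₙ²: ωₙ = 10 rad/s and ζ = 8/(2·10) = 0.4.
ζωₙ = 8/2 = 4, so t_s ≈ 4/(ζωₙ) = 4/4 = 1 s.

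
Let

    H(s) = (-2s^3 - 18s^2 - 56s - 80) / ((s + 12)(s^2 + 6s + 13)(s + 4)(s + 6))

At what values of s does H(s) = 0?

Set the numerator to zero: -2s^3 - 18s^2 - 56s - 80 = 0, i.e. -2·(s^3 + 9s^2 + 28s + 40) = 0.
Factoring: (s^2 + 4s + 8)(s + 5) = 0.

s = -2 ± 2j, -5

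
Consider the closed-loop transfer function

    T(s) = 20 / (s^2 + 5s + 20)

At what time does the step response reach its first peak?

Comparing s^2 + 5s + 20 to s^2 + 2ζωₙs + ωₙ²: ωₙ = √20 ≈ 4.472 rad/s and ζ = 5/(2·√20) ≈ 0.5590.
ζωₙ = 5/2 = 2.5, so ω_d = ωₙ√(1−ζ²) = √(ωₙ² − (ζωₙ)²) = √(20 − 2.5²) = √13.75 ≈ 3.708 rad/s.
t_p = π/ω_d = π/3.708 ≈ 0.8472 s.

t_p ≈ 0.8472 s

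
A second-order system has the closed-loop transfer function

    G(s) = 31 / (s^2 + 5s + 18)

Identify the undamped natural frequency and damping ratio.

ωₙ ≈ 4.243 rad/s, ζ ≈ 0.5893

Compare the denominator to the standard form s^2 + 2ζωₙs + ωₙ².
ωₙ² = 18, so ωₙ = √18 ≈ 4.243 rad/s.
2ζωₙ = 5, so ζ = 5/(2·√18) ≈ 0.5893.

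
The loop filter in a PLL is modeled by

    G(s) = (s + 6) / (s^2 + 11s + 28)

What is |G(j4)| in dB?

|G(j4)|_dB ≈ -16.0 dB

Substitute s = j4: numerator = 6 + j4, denominator = 12 + j44.
|G(j4)| = |6 + j4| / |12 + j44| = 7.2111 / 45.607 ≈ 0.1581.
In decibels: 20·log₁₀(0.1581) ≈ -16.0 dB.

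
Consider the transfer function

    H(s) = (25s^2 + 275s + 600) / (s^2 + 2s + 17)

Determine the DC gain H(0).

Set s = 0: H(0) = (600) / (17) = 600/17.

H(0) = 600/17 ≈ 35.29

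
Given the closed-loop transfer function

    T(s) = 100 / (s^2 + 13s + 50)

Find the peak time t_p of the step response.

Comparing s^2 + 13s + 50 to s^2 + 2ζωₙs + ωₙ²: ωₙ = √50 ≈ 7.071 rad/s and ζ = 13/(2·√50) ≈ 0.9192.
ζωₙ = 13/2 = 6.5, so ω_d = ωₙ√(1−ζ²) = √(ωₙ² − (ζωₙ)²) = √(50 − 6.5²) = √7.75 ≈ 2.784 rad/s.
t_p = π/ω_d = π/2.784 ≈ 1.128 s.

t_p ≈ 1.128 s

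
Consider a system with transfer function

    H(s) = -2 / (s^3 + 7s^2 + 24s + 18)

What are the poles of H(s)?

The poles are the roots of the denominator s^3 + 7s^2 + 24s + 18 = 0.
Trying s = -1: the polynomial evaluates to 0, so (s + 1) is a factor.
Dividing out leaves s^2 + 6s + 18 = 0.
The quadratic formula then gives s = -3 ± 3j.

s = -3 ± 3j, -1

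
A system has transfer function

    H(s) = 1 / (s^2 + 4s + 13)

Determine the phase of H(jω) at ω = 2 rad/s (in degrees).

∠H(j2) ≈ -41.63°

At s = j2: numerator = 1, denominator = 9 + j8.
∠H = ∠num − ∠den = 0° − (41.634°) = -41.63°.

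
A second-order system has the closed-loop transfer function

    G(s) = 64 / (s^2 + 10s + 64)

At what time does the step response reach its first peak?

Comparing s^2 + 10s + 64 to s^2 + 2ζωₙs + ωₙ²: ωₙ = 8 rad/s and ζ = 10/(2·8) = 0.625.
ζωₙ = 10/2 = 5, so ω_d = ωₙ√(1−ζ²) = √(ωₙ² − (ζωₙ)²) = √(64 − 5²) = √39 ≈ 6.245 rad/s.
t_p = π/ω_d = π/6.245 ≈ 0.5031 s.

t_p ≈ 0.5031 s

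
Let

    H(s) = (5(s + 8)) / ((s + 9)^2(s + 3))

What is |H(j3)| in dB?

|H(j3)|_dB ≈ -19.0 dB

Substitute s = j3: numerator = 40 + j15, denominator = 54 + j378.
|H(j3)| = |40 + j15| / |54 + j378| = 42.720 / 381.84 ≈ 0.1119.
In decibels: 20·log₁₀(0.1119) ≈ -19.0 dB.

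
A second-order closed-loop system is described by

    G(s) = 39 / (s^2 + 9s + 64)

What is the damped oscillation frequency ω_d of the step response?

Comparing s^2 + 9s + 64 to s^2 + 2ζωₙs + ωₙ²: ωₙ = 8 rad/s and ζ = 9/(2·8) = 0.5625.
ζωₙ = 9/2 = 4.5, so ω_d = ωₙ√(1−ζ²) = √(ωₙ² − (ζωₙ)²) = √(64 − 4.5²) = √43.75 ≈ 6.614 rad/s.

ω_d ≈ 6.614 rad/s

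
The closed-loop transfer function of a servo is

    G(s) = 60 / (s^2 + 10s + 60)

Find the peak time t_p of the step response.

t_p ≈ 0.5310 s

Comparing s^2 + 10s + 60 to s^2 + 2ζωₙs + ωₙ²: ωₙ = √60 ≈ 7.746 rad/s and ζ = 10/(2·√60) ≈ 0.6455.
ζωₙ = 10/2 = 5, so ω_d = ωₙ√(1−ζ²) = √(ωₙ² − (ζωₙ)²) = √(60 − 5²) = √35 ≈ 5.916 rad/s.
t_p = π/ω_d = π/5.916 ≈ 0.5310 s.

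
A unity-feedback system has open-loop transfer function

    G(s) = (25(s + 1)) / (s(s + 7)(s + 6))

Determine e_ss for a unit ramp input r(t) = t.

e_ss = 1.680

G(s) has one pole at the origin.
This is a Type 1 system. Kv = lim_{s→0} s·G(s) = 25/42.
e_ss = 1/Kv = 1/(25/42) = 42/25 ≈ 1.680.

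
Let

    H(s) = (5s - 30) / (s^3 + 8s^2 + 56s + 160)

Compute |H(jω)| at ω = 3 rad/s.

|H(j3)| ≈ 0.2018

Substitute s = j3: numerator = -30 + j15, denominator = 88 + j141.
|H(j3)| = |-30 + j15| / |88 + j141| = 33.541 / 166.21 ≈ 0.2018.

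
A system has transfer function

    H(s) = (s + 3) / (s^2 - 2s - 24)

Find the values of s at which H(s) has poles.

s = -4, 6

The poles are the roots of the denominator s^2 - 2s - 24 = 0.
Factoring: (s + 4)(s - 6) = 0, so s = -4 and s = 6.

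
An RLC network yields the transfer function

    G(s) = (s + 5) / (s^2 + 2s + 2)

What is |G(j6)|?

Substitute s = j6: numerator = 5 + j6, denominator = -34 + j12.
|G(j6)| = |5 + j6| / |-34 + j12| = 7.8102 / 36.056 ≈ 0.2166.

|G(j6)| ≈ 0.2166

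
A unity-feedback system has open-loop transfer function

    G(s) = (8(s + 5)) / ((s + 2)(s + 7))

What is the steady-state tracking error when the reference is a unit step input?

G(s) has no poles at the origin.
This is a Type 0 system. Kp = lim_{s→0} G(s) = 40/14 = 20/7.
e_ss = 1/(1 + Kp) = 1/(1 + 20/7) = 7/27 ≈ 0.2593.

e_ss = 0.2593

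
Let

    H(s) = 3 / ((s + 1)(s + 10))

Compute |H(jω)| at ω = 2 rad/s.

|H(j2)| ≈ 0.1316

Substitute s = j2: numerator = 3, denominator = 6 + j22.
|H(j2)| = |3| / |6 + j22| = 3 / 22.804 ≈ 0.1316.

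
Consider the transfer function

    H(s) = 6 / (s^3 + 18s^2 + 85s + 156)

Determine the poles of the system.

The poles are the roots of the denominator s^3 + 18s^2 + 85s + 156 = 0.
Trying s = -12: the polynomial evaluates to 0, so (s + 12) is a factor.
Dividing out leaves s^2 + 6s + 13 = 0.
The quadratic formula then gives s = -3 ± 2j.

s = -3 + 2j, -3 - 2j, -12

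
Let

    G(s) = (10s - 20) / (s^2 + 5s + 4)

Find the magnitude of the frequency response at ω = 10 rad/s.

Substitute s = j10: numerator = -20 + j100, denominator = -96 + j50.
|G(j10)| = |-20 + j100| / |-96 + j50| = 101.98 / 108.24 ≈ 0.9422.

|G(j10)| ≈ 0.9422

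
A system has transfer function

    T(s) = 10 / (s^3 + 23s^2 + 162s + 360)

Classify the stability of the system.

The denominator s^3 + 23s^2 + 162s + 360 factors as (s + 6)(s + 12)(s + 5), giving poles at s = -6, -12, -5.
Since all poles lie strictly in the left half-plane, the system is stable.

stable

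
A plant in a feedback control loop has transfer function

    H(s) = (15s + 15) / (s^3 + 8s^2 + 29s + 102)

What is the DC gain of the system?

H(0) = 5/34 ≈ 0.1471

Set s = 0: H(0) = (15) / (102) = 5/34.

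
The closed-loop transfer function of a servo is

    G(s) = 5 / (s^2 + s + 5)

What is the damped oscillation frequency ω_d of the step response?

Comparing s^2 + s + 5 to s^2 + 2ζωₙs + ωₙ²: ωₙ = √5 ≈ 2.236 rad/s and ζ = 1/(2·√5) ≈ 0.2236.
ζωₙ = 1/2 = 0.5, so ω_d = ωₙ√(1−ζ²) = √(ωₙ² − (ζωₙ)²) = √(5 − 0.5²) = √4.75 ≈ 2.179 rad/s.

ω_d ≈ 2.179 rad/s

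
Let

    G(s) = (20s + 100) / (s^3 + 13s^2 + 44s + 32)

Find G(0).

Set s = 0: G(0) = (100) / (32) = 25/8.

G(0) = 25/8 ≈ 3.125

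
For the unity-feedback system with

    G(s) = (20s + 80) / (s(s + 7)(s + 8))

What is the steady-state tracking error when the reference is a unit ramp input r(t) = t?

G(s) has one pole at the origin.
This is a Type 1 system. Kv = lim_{s→0} s·G(s) = 80/56 = 10/7.
e_ss = 1/Kv = 1/(10/7) = 7/10 ≈ 0.7000.

e_ss = 0.7000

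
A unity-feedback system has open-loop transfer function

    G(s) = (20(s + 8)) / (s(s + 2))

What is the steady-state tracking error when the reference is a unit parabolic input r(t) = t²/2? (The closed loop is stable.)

G(s) has one pole at the origin.
This is a Type 1 system; Ka = lim_{s→0} s^2·G(s) = 0, so the steady-state error for a parabola input is infinite.

e_ss = ∞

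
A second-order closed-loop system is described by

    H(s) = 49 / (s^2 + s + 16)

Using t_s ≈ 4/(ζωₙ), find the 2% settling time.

Comparing s^2 + s + 16 to s^2 + 2ζωₙs + ωₙ²: ωₙ = 4 rad/s and ζ = 1/(2·4) = 0.125.
ζωₙ = 1/2 = 0.5, so t_s ≈ 4/(ζωₙ) = 4/0.5 = 8 s.

t_s ≈ 8 s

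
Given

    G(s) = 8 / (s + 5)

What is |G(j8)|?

Substitute s = j8: numerator = 8, denominator = 5 + j8.
|G(j8)| = |8| / |5 + j8| = 8 / 9.4340 ≈ 0.8480.

|G(j8)| ≈ 0.8480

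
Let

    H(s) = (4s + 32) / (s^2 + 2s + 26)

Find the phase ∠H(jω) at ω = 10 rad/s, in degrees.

At s = j10: numerator = 32 + j40, denominator = -74 + j20.
∠H = ∠num − ∠den = 51.340° − (164.88°) = -113.5°.

∠H(j10) ≈ -113.5°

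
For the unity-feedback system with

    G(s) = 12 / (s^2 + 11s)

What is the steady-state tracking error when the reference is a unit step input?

G(s) has one pole at the origin.
This is a Type 1 system; for a step input the steady-state error is zero.

e_ss = 0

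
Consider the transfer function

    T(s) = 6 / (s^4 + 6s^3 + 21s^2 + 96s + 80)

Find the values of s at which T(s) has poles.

s = 4j, -4j, -5, -1

The poles are the roots of the denominator s^4 + 6s^3 + 21s^2 + 96s + 80 = 0.
Trying s = -5: the polynomial evaluates to 0, so (s + 5) is a factor.
Dividing out leaves s^3 + s^2 + 16s + 16 = 0.
This factors further as (s^2 + 16)(s + 1) = 0.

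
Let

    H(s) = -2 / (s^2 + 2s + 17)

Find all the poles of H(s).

The poles are the roots of the denominator s^2 + 2s + 17 = 0.
Using the quadratic formula: s = (-2 ± √(-64))/2 = -1 ± 4j.

s = -1 + 4j, -1 - 4j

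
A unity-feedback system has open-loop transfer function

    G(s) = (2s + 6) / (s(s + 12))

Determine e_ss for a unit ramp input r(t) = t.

e_ss = 2

G(s) has one pole at the origin.
This is a Type 1 system. Kv = lim_{s→0} s·G(s) = 6/12 = 1/2.
e_ss = 1/Kv = 1/(1/2) = 2.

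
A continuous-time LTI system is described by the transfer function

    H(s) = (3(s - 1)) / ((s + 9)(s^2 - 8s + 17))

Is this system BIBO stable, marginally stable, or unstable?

unstable

The poles can be read from the denominator factors: s = -9, 4 ± j.
Since the pole(s) at s = 4 + j, 4 - j lie in the right half-plane, the system is unstable.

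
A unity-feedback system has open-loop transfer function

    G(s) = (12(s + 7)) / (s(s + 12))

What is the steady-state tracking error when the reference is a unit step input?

e_ss = 0

G(s) has one pole at the origin.
This is a Type 1 system; for a step input the steady-state error is zero.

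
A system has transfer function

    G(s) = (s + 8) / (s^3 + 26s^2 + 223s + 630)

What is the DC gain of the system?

Set s = 0: G(0) = (8) / (630) = 4/315.

G(0) = 4/315 ≈ 0.01270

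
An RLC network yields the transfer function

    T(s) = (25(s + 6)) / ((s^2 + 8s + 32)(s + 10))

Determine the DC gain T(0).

T(0) = 15/32 ≈ 0.4688

At s = 0 each factor (s + a) contributes a and each (s^2 + bs + c) contributes c.
T(0) = 25·(6) / ((32) · (10)) = 150/320 = 15/32.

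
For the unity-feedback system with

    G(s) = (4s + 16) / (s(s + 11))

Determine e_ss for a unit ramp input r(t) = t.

G(s) has one pole at the origin.
This is a Type 1 system. Kv = lim_{s→0} s·G(s) = 16/11.
e_ss = 1/Kv = 1/(16/11) = 11/16 ≈ 0.6875.

e_ss = 0.6875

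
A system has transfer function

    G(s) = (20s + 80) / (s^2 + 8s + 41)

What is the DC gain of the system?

Set s = 0: G(0) = (80) / (41) = 80/41.

G(0) = 80/41 ≈ 1.951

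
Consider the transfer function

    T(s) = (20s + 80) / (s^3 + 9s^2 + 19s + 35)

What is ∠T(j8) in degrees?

∠T(j8) ≈ -150.2°

At s = j8: numerator = 80 + j160, denominator = -541 - j360.
∠T = ∠num − ∠den = 63.435° − (-146.36°) = 209.8°, which wraps to -150.2°.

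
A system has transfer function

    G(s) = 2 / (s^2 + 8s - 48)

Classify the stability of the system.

unstable

The denominator s^2 + 8s - 48 factors as (s - 4)(s + 12), giving poles at s = 4, -12.
Since the pole(s) at s = 4 lie in the right half-plane, the system is unstable.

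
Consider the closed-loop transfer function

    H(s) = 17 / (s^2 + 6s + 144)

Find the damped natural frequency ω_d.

ω_d ≈ 11.62 rad/s

Comparing s^2 + 6s + 144 to s^2 + 2ζωₙs + ωₙ²: ωₙ = 12 rad/s and ζ = 6/(2·12) = 0.25.
ζωₙ = 6/2 = 3, so ω_d = ωₙ√(1−ζ²) = √(ωₙ² − (ζωₙ)²) = √(144 − 3²) = √135 ≈ 11.62 rad/s.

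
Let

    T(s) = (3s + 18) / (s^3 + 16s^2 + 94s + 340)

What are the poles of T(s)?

The poles are the roots of the denominator s^3 + 16s^2 + 94s + 340 = 0.
Trying s = -10: the polynomial evaluates to 0, so (s + 10) is a factor.
Dividing out leaves s^2 + 6s + 34 = 0.
The quadratic formula then gives s = -3 ± 5j.

s = -3 + 5j, -3 - 5j, -10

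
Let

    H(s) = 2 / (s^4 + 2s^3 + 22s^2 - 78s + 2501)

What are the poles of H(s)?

The poles are the roots of the denominator s^4 + 2s^3 + 22s^2 - 78s + 2501 = 0.
No real roots exist; factor into two real quadratics: (s^2 - 8s + 41)(s^2 + 10s + 61) = 0.
Each quadratic gives a conjugate pair via the quadratic formula.

s = 4 + 5j, 4 - 5j, -5 + 6j, -5 - 6j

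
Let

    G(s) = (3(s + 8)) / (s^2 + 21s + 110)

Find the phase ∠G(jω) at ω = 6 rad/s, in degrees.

∠G(j6) ≈ -22.70°

At s = j6: numerator = 24 + j18, denominator = 74 + j126.
∠G = ∠num − ∠den = 36.870° − (59.574°) = -22.70°.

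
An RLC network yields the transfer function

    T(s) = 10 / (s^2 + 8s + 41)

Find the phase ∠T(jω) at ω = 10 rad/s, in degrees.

∠T(j10) ≈ -126.4°

At s = j10: numerator = 10, denominator = -59 + j80.
∠T = ∠num − ∠den = 0° − (126.41°) = -126.4°.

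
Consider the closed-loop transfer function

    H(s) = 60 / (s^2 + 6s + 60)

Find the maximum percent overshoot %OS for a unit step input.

%OS ≈ 26.7%

Comparing s^2 + 6s + 60 to s^2 + 2ζωₙs + ωₙ²: ωₙ = √60 ≈ 7.746 rad/s and ζ = 6/(2·√60) ≈ 0.3873.
%OS = 100·exp(−πζ/√(1−ζ²)) = 100·exp(−π·0.3873/√(1−0.3873²)) ≈ 26.7%.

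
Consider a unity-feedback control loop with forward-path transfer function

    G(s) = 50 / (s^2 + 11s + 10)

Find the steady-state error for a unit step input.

e_ss = 0.1667

G(s) has no poles at the origin.
This is a Type 0 system. Kp = lim_{s→0} G(s) = 50/10 = 5.
e_ss = 1/(1 + Kp) = 1/(1 + 5) = 1/6 ≈ 0.1667.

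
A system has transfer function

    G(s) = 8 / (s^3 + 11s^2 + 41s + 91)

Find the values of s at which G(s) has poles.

The poles are the roots of the denominator s^3 + 11s^2 + 41s + 91 = 0.
Trying s = -7: the polynomial evaluates to 0, so (s + 7) is a factor.
Dividing out leaves s^2 + 4s + 13 = 0.
The quadratic formula then gives s = -2 ± 3j.

s = -2 + 3j, -2 - 3j, -7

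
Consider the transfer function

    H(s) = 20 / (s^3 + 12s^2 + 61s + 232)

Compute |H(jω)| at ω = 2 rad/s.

Substitute s = j2: numerator = 20, denominator = 184 + j114.
|H(j2)| = |20| / |184 + j114| = 20 / 216.45 ≈ 0.09240.

|H(j2)| ≈ 0.09240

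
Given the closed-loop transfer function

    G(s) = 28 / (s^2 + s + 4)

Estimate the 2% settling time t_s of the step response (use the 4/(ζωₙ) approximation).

Comparing s^2 + s + 4 to s^2 + 2ζωₙs + ωₙ²: ωₙ = 2 rad/s and ζ = 1/(2·2) = 0.25.
ζωₙ = 1/2 = 0.5, so t_s ≈ 4/(ζωₙ) = 4/0.5 = 8 s.

t_s ≈ 8 s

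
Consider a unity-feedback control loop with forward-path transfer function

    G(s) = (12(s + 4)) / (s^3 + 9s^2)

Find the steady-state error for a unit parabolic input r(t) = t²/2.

G(s) has 2 poles at the origin.
This is a Type 2 system. Ka = lim_{s→0} s^2·G(s) = 48/9 = 16/3.
e_ss = 1/Ka = 1/(16/3) = 3/16 ≈ 0.1875.

e_ss = 0.1875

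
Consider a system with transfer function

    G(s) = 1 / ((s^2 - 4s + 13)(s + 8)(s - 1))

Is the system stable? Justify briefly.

The poles can be read from the denominator factors: s = 2 ± 3j, -8, 1.
Since the pole(s) at s = 2 + 3j, 2 - 3j, 1 lie in the right half-plane, the system is unstable.

unstable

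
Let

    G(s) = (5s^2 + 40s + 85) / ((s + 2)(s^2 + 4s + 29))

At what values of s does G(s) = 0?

Set the numerator to zero: 5s^2 + 40s + 85 = 0, i.e. 5·(s^2 + 8s + 17) = 0.
Factoring: (s^2 + 8s + 17) = 0.

s = -4 + j, -4 - j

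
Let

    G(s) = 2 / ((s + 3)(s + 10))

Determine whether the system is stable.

The poles can be read from the denominator factors: s = -3, -10.
Since all poles lie strictly in the left half-plane, the system is stable.

stable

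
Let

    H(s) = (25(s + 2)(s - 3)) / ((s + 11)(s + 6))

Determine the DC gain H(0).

At s = 0 each factor (s + a) contributes a and each (s^2 + bs + c) contributes c.
H(0) = 25·(2) · (-3) / ((11) · (6)) = -150/66 = -25/11.

H(0) = -25/11 ≈ -2.273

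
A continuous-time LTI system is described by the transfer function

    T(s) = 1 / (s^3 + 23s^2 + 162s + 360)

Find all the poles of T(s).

The poles are the roots of the denominator s^3 + 23s^2 + 162s + 360 = 0.
Trying s = -5: the polynomial evaluates to 0, so (s + 5) is a factor.
Dividing out leaves s^2 + 18s + 72 = 0.
Factoring the quadratic: (s + 12)(s + 6) = 0.

s = -5, -12, -6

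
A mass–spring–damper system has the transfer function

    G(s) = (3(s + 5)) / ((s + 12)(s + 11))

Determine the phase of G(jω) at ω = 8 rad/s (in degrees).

At s = j8: numerator = 15 + j24, denominator = 68 + j184.
∠G = ∠num − ∠den = 57.995° − (69.717°) = -11.72°.

∠G(j8) ≈ -11.72°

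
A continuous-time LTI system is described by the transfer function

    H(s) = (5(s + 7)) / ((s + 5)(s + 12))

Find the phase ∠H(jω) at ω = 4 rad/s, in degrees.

∠H(j4) ≈ -27.35°

At s = j4: numerator = 35 + j20, denominator = 44 + j68.
∠H = ∠num − ∠den = 29.745° − (57.095°) = -27.35°.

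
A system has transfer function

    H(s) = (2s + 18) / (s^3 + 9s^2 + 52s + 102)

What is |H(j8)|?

Substitute s = j8: numerator = 18 + j16, denominator = -474 - j96.
|H(j8)| = |18 + j16| / |-474 - j96| = 24.083 / 483.62 ≈ 0.04980.

|H(j8)| ≈ 0.04980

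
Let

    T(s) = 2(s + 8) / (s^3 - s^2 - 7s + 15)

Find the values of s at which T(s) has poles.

s = 2 + j, 2 - j, -3

The poles are the roots of the denominator s^3 - s^2 - 7s + 15 = 0.
Trying s = -3: the polynomial evaluates to 0, so (s + 3) is a factor.
Dividing out leaves s^2 - 4s + 5 = 0.
The quadratic formula then gives s = 2 ± 1j.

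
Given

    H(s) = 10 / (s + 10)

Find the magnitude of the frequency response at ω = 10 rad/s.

|H(j10)| ≈ 0.7071

Substitute s = j10: numerator = 10, denominator = 10 + j10.
|H(j10)| = |10| / |10 + j10| = 10 / 14.142 ≈ 0.7071.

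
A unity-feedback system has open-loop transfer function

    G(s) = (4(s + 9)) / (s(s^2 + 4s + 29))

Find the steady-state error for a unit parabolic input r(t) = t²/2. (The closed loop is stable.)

G(s) has one pole at the origin.
This is a Type 1 system; Ka = lim_{s→0} s^2·G(s) = 0, so the steady-state error for a parabola input is infinite.

e_ss = ∞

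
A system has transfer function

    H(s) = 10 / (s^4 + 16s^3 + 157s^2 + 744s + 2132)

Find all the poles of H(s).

The poles are the roots of the denominator s^4 + 16s^3 + 157s^2 + 744s + 2132 = 0.
No real roots exist; factor into two real quadratics: (s^2 + 8s + 52)(s^2 + 8s + 41) = 0.
Each quadratic gives a conjugate pair via the quadratic formula.

s = -4 + 6j, -4 - 6j, -4 + 5j, -4 - 5j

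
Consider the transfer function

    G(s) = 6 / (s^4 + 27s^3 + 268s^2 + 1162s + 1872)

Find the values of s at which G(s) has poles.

s = -5 ± j, -8, -9

The poles are the roots of the denominator s^4 + 27s^3 + 268s^2 + 1162s + 1872 = 0.
Trying s = -8: the polynomial evaluates to 0, so (s + 8) is a factor.
Dividing out leaves s^3 + 19s^2 + 116s + 234 = 0.
This factors further as (s^2 + 10s + 26)(s + 9) = 0.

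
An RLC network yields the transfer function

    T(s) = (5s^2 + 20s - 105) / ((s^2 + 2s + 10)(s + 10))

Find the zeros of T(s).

Set the numerator to zero: 5s^2 + 20s - 105 = 0, i.e. 5·(s^2 + 4s - 21) = 0.
Factoring: (s + 7)(s - 3) = 0.

s = -7, 3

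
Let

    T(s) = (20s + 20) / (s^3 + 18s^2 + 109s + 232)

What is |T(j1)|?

|T(j1)| ≈ 0.1180

Substitute s = j1: numerator = 20 + j20, denominator = 214 + j108.
|T(j1)| = |20 + j20| / |214 + j108| = 28.284 / 239.71 ≈ 0.1180.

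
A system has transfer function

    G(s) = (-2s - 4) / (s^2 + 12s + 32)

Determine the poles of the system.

The poles are the roots of the denominator s^2 + 12s + 32 = 0.
Factoring: (s + 8)(s + 4) = 0, so s = -8 and s = -4.

s = -8, -4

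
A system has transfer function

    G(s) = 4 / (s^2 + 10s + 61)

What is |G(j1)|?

|G(j1)| ≈ 0.06576

Substitute s = j1: numerator = 4, denominator = 60 + j10.
|G(j1)| = |4| / |60 + j10| = 4 / 60.828 ≈ 0.06576.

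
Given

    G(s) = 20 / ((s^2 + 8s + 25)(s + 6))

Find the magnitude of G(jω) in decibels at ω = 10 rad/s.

|G(j10)|_dB ≈ -36.1 dB

Substitute s = j10: numerator = 20, denominator = -1250 - j270.
|G(j10)| = |20| / |-1250 - j270| = 20 / 1278.8 ≈ 0.01564.
In decibels: 20·log₁₀(0.01564) ≈ -36.1 dB.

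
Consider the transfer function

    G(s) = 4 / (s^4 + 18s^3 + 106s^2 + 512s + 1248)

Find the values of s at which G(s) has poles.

s = -1 ± 5j, -4, -12

The poles are the roots of the denominator s^4 + 18s^3 + 106s^2 + 512s + 1248 = 0.
Trying s = -4: the polynomial evaluates to 0, so (s + 4) is a factor.
Dividing out leaves s^3 + 14s^2 + 50s + 312 = 0.
This factors further as (s^2 + 2s + 26)(s + 12) = 0.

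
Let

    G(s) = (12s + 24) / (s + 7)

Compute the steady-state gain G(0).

G(0) = 24/7 ≈ 3.429

Set s = 0: G(0) = (24) / (7) = 24/7.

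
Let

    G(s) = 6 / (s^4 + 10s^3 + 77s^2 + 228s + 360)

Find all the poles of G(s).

The poles are the roots of the denominator s^4 + 10s^3 + 77s^2 + 228s + 360 = 0.
No real roots exist; factor into two real quadratics: (s^2 + 4s + 8)(s^2 + 6s + 45) = 0.
Each quadratic gives a conjugate pair via the quadratic formula.

s = -2 + 2j, -2 - 2j, -3 + 6j, -3 - 6j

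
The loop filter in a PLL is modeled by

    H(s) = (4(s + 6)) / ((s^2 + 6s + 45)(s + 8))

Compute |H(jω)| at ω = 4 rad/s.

|H(j4)| ≈ 0.08567

Substitute s = j4: numerator = 24 + j16, denominator = 136 + j308.
|H(j4)| = |24 + j16| / |136 + j308| = 28.844 / 336.69 ≈ 0.08567.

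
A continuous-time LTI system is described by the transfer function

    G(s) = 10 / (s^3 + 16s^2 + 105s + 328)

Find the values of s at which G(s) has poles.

The poles are the roots of the denominator s^3 + 16s^2 + 105s + 328 = 0.
Trying s = -8: the polynomial evaluates to 0, so (s + 8) is a factor.
Dividing out leaves s^2 + 8s + 41 = 0.
The quadratic formula then gives s = -4 ± 5j.

s = -4 ± 5j, -8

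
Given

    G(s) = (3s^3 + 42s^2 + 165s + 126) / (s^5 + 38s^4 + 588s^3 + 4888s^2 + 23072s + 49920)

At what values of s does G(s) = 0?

Set the numerator to zero: 3s^3 + 42s^2 + 165s + 126 = 0, i.e. 3·(s^3 + 14s^2 + 55s + 42) = 0.
Factoring: (s + 1)(s + 7)(s + 6) = 0.

s = -1, -7, -6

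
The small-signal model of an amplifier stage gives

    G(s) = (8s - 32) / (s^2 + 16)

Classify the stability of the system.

marginally stable

The denominator s^2 + 16 factors as (s^2 + 16), giving poles at s = 4j, -4j.
Since the simple pole(s) at s = 4j, -4j lie on the jω-axis with none in the right half-plane, the system is marginally stable.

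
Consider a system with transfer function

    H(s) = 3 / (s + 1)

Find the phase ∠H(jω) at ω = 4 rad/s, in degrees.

∠H(j4) ≈ -75.96°

At s = j4: numerator = 3, denominator = 1 + j4.
∠H = ∠num − ∠den = 0° − (75.964°) = -75.96°.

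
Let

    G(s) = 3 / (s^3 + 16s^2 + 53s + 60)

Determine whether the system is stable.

The denominator s^3 + 16s^2 + 53s + 60 factors as (s + 12)(s^2 + 4s + 5), giving poles at s = -12, -2 + j, -2 - j.
Since all poles lie strictly in the left half-plane, the system is stable.

stable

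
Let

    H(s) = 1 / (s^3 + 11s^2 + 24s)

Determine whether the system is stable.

marginally stable

The denominator s^3 + 11s^2 + 24s factors as s(s + 8)(s + 3), giving poles at s = 0, -8, -3.
Since the simple pole(s) at s = 0 lie on the jω-axis with none in the right half-plane, the system is marginally stable.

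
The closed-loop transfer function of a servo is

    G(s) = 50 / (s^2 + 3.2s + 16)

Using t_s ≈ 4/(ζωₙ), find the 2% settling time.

Comparing s^2 + 3.2s + 16 to s^2 + 2ζωₙs + ωₙ²: ωₙ = 4 rad/s and ζ = 3.2/(2·4) = 0.4.
ζωₙ = 3.2/2 = 1.6, so t_s ≈ 4/(ζωₙ) = 4/1.6 = 2.500 s.

t_s ≈ 2.500 s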